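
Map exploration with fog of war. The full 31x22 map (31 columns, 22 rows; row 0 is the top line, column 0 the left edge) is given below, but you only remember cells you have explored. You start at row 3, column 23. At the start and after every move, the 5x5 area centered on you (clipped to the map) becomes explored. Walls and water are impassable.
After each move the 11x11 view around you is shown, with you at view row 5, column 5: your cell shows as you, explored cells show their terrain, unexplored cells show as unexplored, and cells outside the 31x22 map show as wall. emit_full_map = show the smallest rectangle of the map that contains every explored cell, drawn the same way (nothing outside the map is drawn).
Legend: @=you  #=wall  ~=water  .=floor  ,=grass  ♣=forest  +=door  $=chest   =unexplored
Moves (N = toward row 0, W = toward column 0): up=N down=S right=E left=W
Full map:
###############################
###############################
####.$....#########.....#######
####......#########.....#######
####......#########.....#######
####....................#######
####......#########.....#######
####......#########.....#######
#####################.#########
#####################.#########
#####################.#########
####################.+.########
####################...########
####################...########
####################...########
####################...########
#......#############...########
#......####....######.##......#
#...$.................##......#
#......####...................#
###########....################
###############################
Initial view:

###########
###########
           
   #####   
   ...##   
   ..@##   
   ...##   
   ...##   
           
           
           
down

###########
           
   #####   
   ...##   
   ...##   
   ..@##   
   ...##   
   ...##   
           
           
           

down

           
   #####   
   ...##   
   ...##   
   ...##   
   ..@##   
   ...##   
   ...##   
           
           
           

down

   #####   
   ...##   
   ...##   
   ...##   
   ...##   
   ..@##   
   ...##   
   .####   
           
           
           

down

   ...##   
   ...##   
   ...##   
   ...##   
   ...##   
   ..@##   
   .####   
   .####   
           
           
           

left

    ...##  
    ...##  
    ...##  
   ....##  
   ....##  
   ..@.##  
   #.####  
   #.####  
           
           
           

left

     ...## 
     ...## 
     ...## 
   .....## 
   .....## 
   ..@..## 
   ##.#### 
   ##.#### 
           
           
           

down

     ...## 
     ...## 
   .....## 
   .....## 
   .....## 
   ##@#### 
   ##.#### 
   ##.##   
           
           
           

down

     ...## 
   .....## 
   .....## 
   .....## 
   ##.#### 
   ##@#### 
   ##.##   
   #.+.#   
           
           
           

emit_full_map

  #####
  ...##
  ...##
  ...##
.....##
.....##
.....##
##.####
##@####
##.##  
#.+.#  

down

   .....## 
   .....## 
   .....## 
   ##.#### 
   ##.#### 
   ##@##   
   #.+.#   
   #...#   
           
           
           

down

   .....## 
   .....## 
   ##.#### 
   ##.#### 
   ##.##   
   #.@.#   
   #...#   
   #...#   
           
           
           

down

   .....## 
   ##.#### 
   ##.#### 
   ##.##   
   #.+.#   
   #.@.#   
   #...#   
   #...#   
           
           
           

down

   ##.#### 
   ##.#### 
   ##.##   
   #.+.#   
   #...#   
   #.@.#   
   #...#   
   #...#   
           
           
           

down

   ##.#### 
   ##.##   
   #.+.#   
   #...#   
   #...#   
   #.@.#   
   #...#   
   #...#   
           
           
           

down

   ##.##   
   #.+.#   
   #...#   
   #...#   
   #...#   
   #.@.#   
   #...#   
   ##.##   
           
           
           

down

   #.+.#   
   #...#   
   #...#   
   #...#   
   #...#   
   #.@.#   
   ##.##   
   ...##   
           
           
           

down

   #...#   
   #...#   
   #...#   
   #...#   
   #...#   
   ##@##   
   ...##   
   .....   
           
           
###########

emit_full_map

  #####
  ...##
  ...##
  ...##
.....##
.....##
.....##
##.####
##.####
##.##  
#.+.#  
#...#  
#...#  
#...#  
#...#  
#...#  
##@##  
...##  
.....  

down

   #...#   
   #...#   
   #...#   
   #...#   
   ##.##   
   ..@##   
   .....   
   #####   
           
###########
###########

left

    #...#  
    #...#  
    #...#  
   ##...#  
   ###.##  
   ..@.##  
   ......  
   ######  
           
###########
###########

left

     #...# 
     #...# 
     #...# 
   ###...# 
   ####.## 
   ..@..## 
   ....... 
   ####### 
           
###########
###########

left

      #...#
      #...#
      #...#
   ####...#
   #####.##
   ..@...##
   ........
   ########
           
###########
###########

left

       #...
       #...
       #...
   #####...
   ######.#
   ..@....#
   ........
   ########
           
###########
###########

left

        #..
        #..
        #..
   ######..
   .######.
   ..@.....
   ........
   .#######
           
###########
###########

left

         #.
         #.
         #.
   #######.
   ..######
   ..@.....
   ........
   ..######
           
###########
###########

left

          #
          #
          #
   ########
   ...#####
   ..@.....
   ........
   ...#####
           
###########
###########

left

           
           
           
   ########
   ....####
   ..@.....
   ........
   ....####
           
###########
###########

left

           
           
           
   ########
   #....###
   ..@.....
   #.......
   #....###
           
###########
###########

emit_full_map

           #####
           ...##
           ...##
           ...##
         .....##
         .....##
         .....##
         ##.####
         ##.####
         ##.##  
         #.+.#  
         #...#  
         #...#  
         #...#  
         #...#  
##########...#  
#....######.##  
..@.........##  
#.............  
#....#########  

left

           
           
           
   ########
   ##....##
   ..@.....
   ##......
   ##....##
           
###########
###########

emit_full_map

            #####
            ...##
            ...##
            ...##
          .....##
          .....##
          .....##
          ##.####
          ##.####
          ##.##  
          #.+.#  
          #...#  
          #...#  
          #...#  
          #...#  
###########...#  
##....######.##  
..@..........##  
##.............  
##....#########  


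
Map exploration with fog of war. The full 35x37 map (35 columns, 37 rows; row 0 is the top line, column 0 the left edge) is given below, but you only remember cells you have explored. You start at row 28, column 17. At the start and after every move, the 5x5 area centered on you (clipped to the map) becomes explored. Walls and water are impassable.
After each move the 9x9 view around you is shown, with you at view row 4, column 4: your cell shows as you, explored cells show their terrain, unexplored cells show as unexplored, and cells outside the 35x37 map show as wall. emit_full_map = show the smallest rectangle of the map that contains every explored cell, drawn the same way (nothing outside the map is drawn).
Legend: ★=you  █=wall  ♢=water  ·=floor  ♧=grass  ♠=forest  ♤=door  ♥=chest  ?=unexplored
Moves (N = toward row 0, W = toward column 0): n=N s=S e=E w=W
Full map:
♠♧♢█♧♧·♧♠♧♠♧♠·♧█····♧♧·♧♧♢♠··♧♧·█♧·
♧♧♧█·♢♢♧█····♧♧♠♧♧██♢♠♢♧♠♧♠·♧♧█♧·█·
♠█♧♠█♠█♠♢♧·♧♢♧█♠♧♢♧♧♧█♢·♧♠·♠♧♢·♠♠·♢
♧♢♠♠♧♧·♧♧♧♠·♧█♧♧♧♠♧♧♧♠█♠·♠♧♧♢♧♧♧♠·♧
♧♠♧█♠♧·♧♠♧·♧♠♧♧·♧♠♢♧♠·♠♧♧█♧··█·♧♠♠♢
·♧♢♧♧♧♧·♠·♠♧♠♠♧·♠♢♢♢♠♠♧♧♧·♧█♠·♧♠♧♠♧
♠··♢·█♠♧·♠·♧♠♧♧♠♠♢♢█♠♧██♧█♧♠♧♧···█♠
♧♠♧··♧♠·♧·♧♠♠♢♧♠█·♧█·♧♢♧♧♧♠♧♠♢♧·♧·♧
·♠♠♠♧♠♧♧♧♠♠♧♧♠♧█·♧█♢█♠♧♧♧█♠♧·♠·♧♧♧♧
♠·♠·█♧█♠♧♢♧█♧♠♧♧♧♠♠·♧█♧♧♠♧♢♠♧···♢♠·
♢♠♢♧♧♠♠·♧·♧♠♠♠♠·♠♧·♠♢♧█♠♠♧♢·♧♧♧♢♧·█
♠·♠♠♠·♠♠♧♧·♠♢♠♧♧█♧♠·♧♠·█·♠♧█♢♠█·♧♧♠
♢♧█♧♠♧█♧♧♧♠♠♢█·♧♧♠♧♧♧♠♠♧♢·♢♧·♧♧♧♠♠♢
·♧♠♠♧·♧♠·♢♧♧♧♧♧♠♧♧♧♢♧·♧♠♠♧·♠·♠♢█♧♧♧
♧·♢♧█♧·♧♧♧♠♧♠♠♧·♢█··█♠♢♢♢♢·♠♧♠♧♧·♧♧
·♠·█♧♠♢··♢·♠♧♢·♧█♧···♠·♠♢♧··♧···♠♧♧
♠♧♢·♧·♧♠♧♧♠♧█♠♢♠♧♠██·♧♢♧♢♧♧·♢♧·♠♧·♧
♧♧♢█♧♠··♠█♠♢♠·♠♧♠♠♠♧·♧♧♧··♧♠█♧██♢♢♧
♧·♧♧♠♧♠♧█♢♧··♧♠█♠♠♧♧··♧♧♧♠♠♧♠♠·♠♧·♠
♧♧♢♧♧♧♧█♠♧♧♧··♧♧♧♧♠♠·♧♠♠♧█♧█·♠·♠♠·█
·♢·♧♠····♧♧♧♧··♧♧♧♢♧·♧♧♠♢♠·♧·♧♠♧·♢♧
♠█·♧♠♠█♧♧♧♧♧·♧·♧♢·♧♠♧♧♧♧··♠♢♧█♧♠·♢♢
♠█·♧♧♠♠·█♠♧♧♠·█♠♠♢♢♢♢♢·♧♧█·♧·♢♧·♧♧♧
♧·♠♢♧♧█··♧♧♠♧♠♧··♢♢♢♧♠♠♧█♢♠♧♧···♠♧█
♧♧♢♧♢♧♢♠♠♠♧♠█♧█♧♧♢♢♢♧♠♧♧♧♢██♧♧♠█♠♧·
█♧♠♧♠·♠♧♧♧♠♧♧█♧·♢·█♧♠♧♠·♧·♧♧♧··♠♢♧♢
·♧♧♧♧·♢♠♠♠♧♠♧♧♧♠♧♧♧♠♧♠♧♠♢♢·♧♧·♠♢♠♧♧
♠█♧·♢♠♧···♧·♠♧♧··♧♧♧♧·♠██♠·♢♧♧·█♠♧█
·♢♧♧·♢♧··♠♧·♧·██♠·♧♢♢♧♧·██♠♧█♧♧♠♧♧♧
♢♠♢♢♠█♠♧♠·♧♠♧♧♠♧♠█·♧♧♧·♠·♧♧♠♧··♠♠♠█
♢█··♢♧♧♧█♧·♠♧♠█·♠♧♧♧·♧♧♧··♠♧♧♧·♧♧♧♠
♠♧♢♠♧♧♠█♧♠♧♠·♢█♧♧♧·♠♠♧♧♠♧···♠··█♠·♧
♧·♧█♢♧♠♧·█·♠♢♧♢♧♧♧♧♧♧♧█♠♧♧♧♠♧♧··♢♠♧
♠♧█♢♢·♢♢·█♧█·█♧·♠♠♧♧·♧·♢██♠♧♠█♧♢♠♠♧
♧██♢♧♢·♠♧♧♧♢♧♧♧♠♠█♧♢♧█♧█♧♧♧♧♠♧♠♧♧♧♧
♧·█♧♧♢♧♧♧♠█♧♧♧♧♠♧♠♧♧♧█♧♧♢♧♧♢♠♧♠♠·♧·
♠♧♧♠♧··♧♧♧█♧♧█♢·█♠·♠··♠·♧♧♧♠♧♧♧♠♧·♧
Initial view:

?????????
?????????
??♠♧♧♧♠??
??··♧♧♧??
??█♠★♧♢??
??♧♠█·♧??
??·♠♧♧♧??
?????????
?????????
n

?????????
?????????
??·♢·█♧??
??♠♧♧♧♠??
??··★♧♧??
??█♠·♧♢??
??♧♠█·♧??
??·♠♧♧♧??
?????????

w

?????????
?????????
??♧·♢·█♧?
??♧♠♧♧♧♠?
??♧·★♧♧♧?
??██♠·♧♢?
??♠♧♠█·♧?
???·♠♧♧♧?
?????????

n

?????????
?????????
??█♧♧♢♢??
??♧·♢·█♧?
??♧♠★♧♧♠?
??♧··♧♧♧?
??██♠·♧♢?
??♠♧♠█·♧?
???·♠♧♧♧?

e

?????????
?????????
?█♧♧♢♢♢??
?♧·♢·█♧??
?♧♠♧★♧♠??
?♧··♧♧♧??
?██♠·♧♢??
?♠♧♠█·♧??
??·♠♧♧♧??

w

?????????
?????????
??█♧♧♢♢♢?
??♧·♢·█♧?
??♧♠★♧♧♠?
??♧··♧♧♧?
??██♠·♧♢?
??♠♧♠█·♧?
???·♠♧♧♧?

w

?????????
?????????
??♧█♧♧♢♢♢
??█♧·♢·█♧
??♧♧★♧♧♧♠
??♧♧··♧♧♧
??·██♠·♧♢
???♠♧♠█·♧
????·♠♧♧♧

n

?????????
?????????
??♠♧··♢??
??♧█♧♧♢♢♢
??█♧★♢·█♧
??♧♧♠♧♧♧♠
??♧♧··♧♧♧
??·██♠·♧♢
???♠♧♠█·♧

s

?????????
??♠♧··♢??
??♧█♧♧♢♢♢
??█♧·♢·█♧
??♧♧★♧♧♧♠
??♧♧··♧♧♧
??·██♠·♧♢
???♠♧♠█·♧
????·♠♧♧♧

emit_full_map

♠♧··♢??
♧█♧♧♢♢♢
█♧·♢·█♧
♧♧★♧♧♧♠
♧♧··♧♧♧
·██♠·♧♢
?♠♧♠█·♧
??·♠♧♧♧

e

?????????
?♠♧··♢???
?♧█♧♧♢♢♢?
?█♧·♢·█♧?
?♧♧♠★♧♧♠?
?♧♧··♧♧♧?
?·██♠·♧♢?
??♠♧♠█·♧?
???·♠♧♧♧?

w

?????????
??♠♧··♢??
??♧█♧♧♢♢♢
??█♧·♢·█♧
??♧♧★♧♧♧♠
??♧♧··♧♧♧
??·██♠·♧♢
???♠♧♠█·♧
????·♠♧♧♧

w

?????????
???♠♧··♢?
??█♧█♧♧♢♢
??♧█♧·♢·█
??♧♧★♠♧♧♧
??♠♧♧··♧♧
??♧·██♠·♧
????♠♧♠█·
?????·♠♧♧

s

???♠♧··♢?
??█♧█♧♧♢♢
??♧█♧·♢·█
??♧♧♧♠♧♧♧
??♠♧★··♧♧
??♧·██♠·♧
??♧♧♠♧♠█·
?????·♠♧♧
?????????

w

????♠♧··♢
???█♧█♧♧♢
??♧♧█♧·♢·
??♠♧♧♧♠♧♧
??·♠★♧··♧
??·♧·██♠·
??♠♧♧♠♧♠█
??????·♠♧
?????????

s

???█♧█♧♧♢
??♧♧█♧·♢·
??♠♧♧♧♠♧♧
??·♠♧♧··♧
??·♧★██♠·
??♠♧♧♠♧♠█
??♠♧♠█·♠♧
?????????
?????????

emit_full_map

??♠♧··♢??
?█♧█♧♧♢♢♢
♧♧█♧·♢·█♧
♠♧♧♧♠♧♧♧♠
·♠♧♧··♧♧♧
·♧★██♠·♧♢
♠♧♧♠♧♠█·♧
♠♧♠█·♠♧♧♧

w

????█♧█♧♧
???♧♧█♧·♢
??♧♠♧♧♧♠♧
??♧·♠♧♧··
??♧·★·██♠
??♧♠♧♧♠♧♠
??·♠♧♠█·♠
?????????
?????????

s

???♧♧█♧·♢
??♧♠♧♧♧♠♧
??♧·♠♧♧··
??♧·♧·██♠
??♧♠★♧♠♧♠
??·♠♧♠█·♠
??♧♠·♢█??
?????????
?????????

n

????█♧█♧♧
???♧♧█♧·♢
??♧♠♧♧♧♠♧
??♧·♠♧♧··
??♧·★·██♠
??♧♠♧♧♠♧♠
??·♠♧♠█·♠
??♧♠·♢█??
?????????

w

?????█♧█♧
????♧♧█♧·
??♠♧♠♧♧♧♠
??·♧·♠♧♧·
??♠♧★♧·██
??·♧♠♧♧♠♧
??♧·♠♧♠█·
???♧♠·♢█?
?????????

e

????█♧█♧♧
???♧♧█♧·♢
?♠♧♠♧♧♧♠♧
?·♧·♠♧♧··
?♠♧·★·██♠
?·♧♠♧♧♠♧♠
?♧·♠♧♠█·♠
??♧♠·♢█??
?????????

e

???█♧█♧♧♢
??♧♧█♧·♢·
♠♧♠♧♧♧♠♧♧
·♧·♠♧♧··♧
♠♧·♧★██♠·
·♧♠♧♧♠♧♠█
♧·♠♧♠█·♠♧
?♧♠·♢█???
?????????

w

????█♧█♧♧
???♧♧█♧·♢
?♠♧♠♧♧♧♠♧
?·♧·♠♧♧··
?♠♧·★·██♠
?·♧♠♧♧♠♧♠
?♧·♠♧♠█·♠
??♧♠·♢█??
?????????

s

???♧♧█♧·♢
?♠♧♠♧♧♧♠♧
?·♧·♠♧♧··
?♠♧·♧·██♠
?·♧♠★♧♠♧♠
?♧·♠♧♠█·♠
??♧♠·♢█??
?????????
?????????

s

?♠♧♠♧♧♧♠♧
?·♧·♠♧♧··
?♠♧·♧·██♠
?·♧♠♧♧♠♧♠
?♧·♠★♠█·♠
??♧♠·♢█??
??·♠♢♧♢??
?????????
?????????

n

???♧♧█♧·♢
?♠♧♠♧♧♧♠♧
?·♧·♠♧♧··
?♠♧·♧·██♠
?·♧♠★♧♠♧♠
?♧·♠♧♠█·♠
??♧♠·♢█??
??·♠♢♧♢??
?????????

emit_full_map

????♠♧··♢??
???█♧█♧♧♢♢♢
??♧♧█♧·♢·█♧
♠♧♠♧♧♧♠♧♧♧♠
·♧·♠♧♧··♧♧♧
♠♧·♧·██♠·♧♢
·♧♠★♧♠♧♠█·♧
♧·♠♧♠█·♠♧♧♧
?♧♠·♢█?????
?·♠♢♧♢?????

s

?♠♧♠♧♧♧♠♧
?·♧·♠♧♧··
?♠♧·♧·██♠
?·♧♠♧♧♠♧♠
?♧·♠★♠█·♠
??♧♠·♢█??
??·♠♢♧♢??
?????????
?????????

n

???♧♧█♧·♢
?♠♧♠♧♧♧♠♧
?·♧·♠♧♧··
?♠♧·♧·██♠
?·♧♠★♧♠♧♠
?♧·♠♧♠█·♠
??♧♠·♢█??
??·♠♢♧♢??
?????????


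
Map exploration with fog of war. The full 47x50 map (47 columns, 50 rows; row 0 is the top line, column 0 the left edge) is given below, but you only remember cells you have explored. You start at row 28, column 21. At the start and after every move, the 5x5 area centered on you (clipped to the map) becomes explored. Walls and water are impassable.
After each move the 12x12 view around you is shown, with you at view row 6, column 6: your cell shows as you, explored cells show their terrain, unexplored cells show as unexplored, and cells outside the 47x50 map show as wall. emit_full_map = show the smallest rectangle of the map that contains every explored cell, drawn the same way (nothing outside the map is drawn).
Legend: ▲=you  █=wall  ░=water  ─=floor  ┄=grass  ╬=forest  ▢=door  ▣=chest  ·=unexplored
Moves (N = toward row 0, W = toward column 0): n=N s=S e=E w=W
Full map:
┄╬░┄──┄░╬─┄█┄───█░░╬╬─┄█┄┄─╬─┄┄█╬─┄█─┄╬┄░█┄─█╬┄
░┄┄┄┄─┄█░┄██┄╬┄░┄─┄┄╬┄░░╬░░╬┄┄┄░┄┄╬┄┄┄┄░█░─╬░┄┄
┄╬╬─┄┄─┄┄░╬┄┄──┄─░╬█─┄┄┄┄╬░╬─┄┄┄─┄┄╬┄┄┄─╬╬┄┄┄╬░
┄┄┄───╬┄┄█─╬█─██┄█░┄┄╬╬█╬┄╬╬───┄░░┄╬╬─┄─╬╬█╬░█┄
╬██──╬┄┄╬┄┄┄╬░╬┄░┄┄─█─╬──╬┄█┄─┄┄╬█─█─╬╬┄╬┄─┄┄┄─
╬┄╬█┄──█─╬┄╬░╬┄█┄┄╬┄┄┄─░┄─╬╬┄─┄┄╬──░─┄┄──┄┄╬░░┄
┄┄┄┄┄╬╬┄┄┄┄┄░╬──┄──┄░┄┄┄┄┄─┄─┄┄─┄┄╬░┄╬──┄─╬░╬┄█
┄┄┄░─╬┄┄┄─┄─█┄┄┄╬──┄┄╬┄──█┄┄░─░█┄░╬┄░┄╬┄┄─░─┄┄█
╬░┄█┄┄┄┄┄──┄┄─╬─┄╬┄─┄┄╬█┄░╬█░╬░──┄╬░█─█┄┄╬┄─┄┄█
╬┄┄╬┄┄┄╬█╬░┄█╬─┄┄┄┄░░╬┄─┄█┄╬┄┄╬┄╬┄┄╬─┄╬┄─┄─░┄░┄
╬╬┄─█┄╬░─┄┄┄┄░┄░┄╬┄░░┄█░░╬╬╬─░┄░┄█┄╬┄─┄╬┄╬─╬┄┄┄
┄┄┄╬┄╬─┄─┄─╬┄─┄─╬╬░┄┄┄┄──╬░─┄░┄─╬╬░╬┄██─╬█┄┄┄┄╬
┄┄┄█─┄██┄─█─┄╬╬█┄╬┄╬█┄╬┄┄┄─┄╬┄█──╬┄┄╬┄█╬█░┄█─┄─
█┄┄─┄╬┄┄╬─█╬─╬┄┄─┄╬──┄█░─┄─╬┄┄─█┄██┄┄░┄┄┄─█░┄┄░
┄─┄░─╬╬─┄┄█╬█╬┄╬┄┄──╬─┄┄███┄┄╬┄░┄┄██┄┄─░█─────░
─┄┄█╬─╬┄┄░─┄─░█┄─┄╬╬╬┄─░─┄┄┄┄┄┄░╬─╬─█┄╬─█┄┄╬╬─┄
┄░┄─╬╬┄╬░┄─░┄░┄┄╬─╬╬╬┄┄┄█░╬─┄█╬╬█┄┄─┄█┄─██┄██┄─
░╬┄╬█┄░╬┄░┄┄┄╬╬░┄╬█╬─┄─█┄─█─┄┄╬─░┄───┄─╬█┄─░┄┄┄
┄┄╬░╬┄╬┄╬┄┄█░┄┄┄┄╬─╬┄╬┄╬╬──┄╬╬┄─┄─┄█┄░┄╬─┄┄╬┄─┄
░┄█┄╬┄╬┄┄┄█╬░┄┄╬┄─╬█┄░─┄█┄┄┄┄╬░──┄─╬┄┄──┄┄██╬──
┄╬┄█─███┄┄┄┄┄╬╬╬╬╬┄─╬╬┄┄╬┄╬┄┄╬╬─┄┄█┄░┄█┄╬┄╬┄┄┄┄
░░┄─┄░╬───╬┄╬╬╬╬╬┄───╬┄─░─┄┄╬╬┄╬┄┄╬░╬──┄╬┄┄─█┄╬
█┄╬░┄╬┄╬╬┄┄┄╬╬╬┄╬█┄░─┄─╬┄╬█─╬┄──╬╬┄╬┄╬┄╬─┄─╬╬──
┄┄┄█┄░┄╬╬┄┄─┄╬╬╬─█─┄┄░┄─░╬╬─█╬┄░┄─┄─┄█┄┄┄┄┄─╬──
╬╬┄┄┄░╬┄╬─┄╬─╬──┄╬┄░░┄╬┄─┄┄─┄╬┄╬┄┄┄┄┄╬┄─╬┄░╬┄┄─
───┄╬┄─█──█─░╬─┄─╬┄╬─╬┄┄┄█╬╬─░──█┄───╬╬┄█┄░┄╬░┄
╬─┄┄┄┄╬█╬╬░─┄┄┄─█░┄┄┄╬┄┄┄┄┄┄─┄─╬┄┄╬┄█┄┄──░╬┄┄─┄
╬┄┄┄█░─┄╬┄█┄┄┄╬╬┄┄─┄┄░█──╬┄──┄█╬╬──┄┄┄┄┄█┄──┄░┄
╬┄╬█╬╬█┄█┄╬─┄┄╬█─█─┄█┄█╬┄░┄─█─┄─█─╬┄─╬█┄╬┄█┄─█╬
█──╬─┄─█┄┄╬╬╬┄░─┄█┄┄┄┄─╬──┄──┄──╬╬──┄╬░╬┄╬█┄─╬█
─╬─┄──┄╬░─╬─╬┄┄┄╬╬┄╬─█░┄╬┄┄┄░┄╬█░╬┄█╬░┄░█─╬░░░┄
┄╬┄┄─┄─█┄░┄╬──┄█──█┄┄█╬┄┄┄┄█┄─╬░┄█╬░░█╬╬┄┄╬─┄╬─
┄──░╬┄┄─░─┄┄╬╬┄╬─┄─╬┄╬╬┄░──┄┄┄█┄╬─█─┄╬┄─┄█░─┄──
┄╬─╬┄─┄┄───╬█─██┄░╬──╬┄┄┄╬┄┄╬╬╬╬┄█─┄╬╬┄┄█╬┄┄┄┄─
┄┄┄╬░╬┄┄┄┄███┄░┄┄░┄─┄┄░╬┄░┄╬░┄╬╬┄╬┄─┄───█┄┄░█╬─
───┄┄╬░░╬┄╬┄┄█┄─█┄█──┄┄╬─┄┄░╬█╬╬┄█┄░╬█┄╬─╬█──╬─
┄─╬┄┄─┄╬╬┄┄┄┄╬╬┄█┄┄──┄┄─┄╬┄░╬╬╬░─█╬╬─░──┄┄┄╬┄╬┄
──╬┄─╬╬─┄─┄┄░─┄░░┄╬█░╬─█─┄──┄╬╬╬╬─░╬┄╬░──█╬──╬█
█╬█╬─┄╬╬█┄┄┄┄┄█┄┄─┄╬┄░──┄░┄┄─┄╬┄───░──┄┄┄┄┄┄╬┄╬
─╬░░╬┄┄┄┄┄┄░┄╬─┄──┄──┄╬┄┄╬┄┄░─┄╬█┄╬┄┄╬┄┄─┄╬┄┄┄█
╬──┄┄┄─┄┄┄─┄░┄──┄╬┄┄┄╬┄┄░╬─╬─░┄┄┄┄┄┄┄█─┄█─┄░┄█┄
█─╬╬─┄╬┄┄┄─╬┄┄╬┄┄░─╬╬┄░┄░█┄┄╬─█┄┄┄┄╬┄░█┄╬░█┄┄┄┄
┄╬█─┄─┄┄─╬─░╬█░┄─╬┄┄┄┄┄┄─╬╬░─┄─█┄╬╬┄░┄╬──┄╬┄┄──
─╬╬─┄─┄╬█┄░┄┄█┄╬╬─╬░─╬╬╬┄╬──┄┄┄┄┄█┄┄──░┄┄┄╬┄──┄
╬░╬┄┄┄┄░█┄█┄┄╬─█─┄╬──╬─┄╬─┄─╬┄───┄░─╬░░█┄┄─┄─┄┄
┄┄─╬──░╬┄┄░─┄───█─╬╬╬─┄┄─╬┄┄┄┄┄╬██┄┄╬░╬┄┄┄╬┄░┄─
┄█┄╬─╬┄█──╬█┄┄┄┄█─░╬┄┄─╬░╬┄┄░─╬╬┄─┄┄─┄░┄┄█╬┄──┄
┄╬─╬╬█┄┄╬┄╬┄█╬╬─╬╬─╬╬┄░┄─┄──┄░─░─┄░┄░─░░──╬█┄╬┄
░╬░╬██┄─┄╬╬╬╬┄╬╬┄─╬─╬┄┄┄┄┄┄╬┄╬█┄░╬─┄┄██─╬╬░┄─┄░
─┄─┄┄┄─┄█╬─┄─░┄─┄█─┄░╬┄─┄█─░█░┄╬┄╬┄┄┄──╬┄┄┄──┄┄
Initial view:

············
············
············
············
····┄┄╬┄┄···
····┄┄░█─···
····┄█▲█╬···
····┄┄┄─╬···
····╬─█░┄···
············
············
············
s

············
············
············
····┄┄╬┄┄···
····┄┄░█─···
····┄█┄█╬···
····┄┄▲─╬···
····╬─█░┄···
····┄┄█╬┄···
············
············
············

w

············
············
············
·····┄┄╬┄┄··
····─┄┄░█─··
····─┄█┄█╬··
····┄┄▲┄─╬··
····┄╬─█░┄··
····█┄┄█╬┄··
············
············
············

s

············
············
·····┄┄╬┄┄··
····─┄┄░█─··
····─┄█┄█╬··
····┄┄┄┄─╬··
····┄╬▲█░┄··
····█┄┄█╬┄··
····─╬┄╬╬···
············
············
············

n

············
············
············
·····┄┄╬┄┄··
····─┄┄░█─··
····─┄█┄█╬··
····┄┄▲┄─╬··
····┄╬─█░┄··
····█┄┄█╬┄··
····─╬┄╬╬···
············
············

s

············
············
·····┄┄╬┄┄··
····─┄┄░█─··
····─┄█┄█╬··
····┄┄┄┄─╬··
····┄╬▲█░┄··
····█┄┄█╬┄··
····─╬┄╬╬···
············
············
············

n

············
············
············
·····┄┄╬┄┄··
····─┄┄░█─··
····─┄█┄█╬··
····┄┄▲┄─╬··
····┄╬─█░┄··
····█┄┄█╬┄··
····─╬┄╬╬···
············
············

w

············
············
············
······┄┄╬┄┄·
····┄─┄┄░█─·
····█─┄█┄█╬·
····█┄▲┄┄─╬·
····╬┄╬─█░┄·
····─█┄┄█╬┄·
·····─╬┄╬╬··
············
············

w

············
············
············
·······┄┄╬┄┄
····┄┄─┄┄░█─
····─█─┄█┄█╬
····┄█▲┄┄┄─╬
····╬╬┄╬─█░┄
····──█┄┄█╬┄
······─╬┄╬╬·
············
············

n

············
············
············
············
····█░┄┄┄╬┄┄
····┄┄─┄┄░█─
····─█▲┄█┄█╬
····┄█┄┄┄┄─╬
····╬╬┄╬─█░┄
····──█┄┄█╬┄
······─╬┄╬╬·
············

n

············
············
············
············
····─╬┄╬─···
····█░┄┄┄╬┄┄
····┄┄▲┄┄░█─
····─█─┄█┄█╬
····┄█┄┄┄┄─╬
····╬╬┄╬─█░┄
····──█┄┄█╬┄
······─╬┄╬╬·

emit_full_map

─╬┄╬─···
█░┄┄┄╬┄┄
┄┄▲┄┄░█─
─█─┄█┄█╬
┄█┄┄┄┄─╬
╬╬┄╬─█░┄
──█┄┄█╬┄
··─╬┄╬╬·

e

············
············
············
············
···─╬┄╬─╬···
···█░┄┄┄╬┄┄·
···┄┄─▲┄░█─·
···─█─┄█┄█╬·
···┄█┄┄┄┄─╬·
···╬╬┄╬─█░┄·
···──█┄┄█╬┄·
·····─╬┄╬╬··

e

············
············
············
············
··─╬┄╬─╬┄···
··█░┄┄┄╬┄┄··
··┄┄─┄▲░█─··
··─█─┄█┄█╬··
··┄█┄┄┄┄─╬··
··╬╬┄╬─█░┄··
··──█┄┄█╬┄··
····─╬┄╬╬···

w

············
············
············
············
···─╬┄╬─╬┄··
···█░┄┄┄╬┄┄·
···┄┄─▲┄░█─·
···─█─┄█┄█╬·
···┄█┄┄┄┄─╬·
···╬╬┄╬─█░┄·
···──█┄┄█╬┄·
·····─╬┄╬╬··

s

············
············
············
···─╬┄╬─╬┄··
···█░┄┄┄╬┄┄·
···┄┄─┄┄░█─·
···─█─▲█┄█╬·
···┄█┄┄┄┄─╬·
···╬╬┄╬─█░┄·
···──█┄┄█╬┄·
·····─╬┄╬╬··
············

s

············
············
···─╬┄╬─╬┄··
···█░┄┄┄╬┄┄·
···┄┄─┄┄░█─·
···─█─┄█┄█╬·
···┄█┄▲┄┄─╬·
···╬╬┄╬─█░┄·
···──█┄┄█╬┄·
·····─╬┄╬╬··
············
············

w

············
············
····─╬┄╬─╬┄·
····█░┄┄┄╬┄┄
····┄┄─┄┄░█─
····─█─┄█┄█╬
····┄█▲┄┄┄─╬
····╬╬┄╬─█░┄
····──█┄┄█╬┄
······─╬┄╬╬·
············
············

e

············
············
···─╬┄╬─╬┄··
···█░┄┄┄╬┄┄·
···┄┄─┄┄░█─·
···─█─┄█┄█╬·
···┄█┄▲┄┄─╬·
···╬╬┄╬─█░┄·
···──█┄┄█╬┄·
·····─╬┄╬╬··
············
············

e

············
············
··─╬┄╬─╬┄···
··█░┄┄┄╬┄┄··
··┄┄─┄┄░█─··
··─█─┄█┄█╬··
··┄█┄┄▲┄─╬··
··╬╬┄╬─█░┄··
··──█┄┄█╬┄··
····─╬┄╬╬···
············
············

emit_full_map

─╬┄╬─╬┄·
█░┄┄┄╬┄┄
┄┄─┄┄░█─
─█─┄█┄█╬
┄█┄┄▲┄─╬
╬╬┄╬─█░┄
──█┄┄█╬┄
··─╬┄╬╬·


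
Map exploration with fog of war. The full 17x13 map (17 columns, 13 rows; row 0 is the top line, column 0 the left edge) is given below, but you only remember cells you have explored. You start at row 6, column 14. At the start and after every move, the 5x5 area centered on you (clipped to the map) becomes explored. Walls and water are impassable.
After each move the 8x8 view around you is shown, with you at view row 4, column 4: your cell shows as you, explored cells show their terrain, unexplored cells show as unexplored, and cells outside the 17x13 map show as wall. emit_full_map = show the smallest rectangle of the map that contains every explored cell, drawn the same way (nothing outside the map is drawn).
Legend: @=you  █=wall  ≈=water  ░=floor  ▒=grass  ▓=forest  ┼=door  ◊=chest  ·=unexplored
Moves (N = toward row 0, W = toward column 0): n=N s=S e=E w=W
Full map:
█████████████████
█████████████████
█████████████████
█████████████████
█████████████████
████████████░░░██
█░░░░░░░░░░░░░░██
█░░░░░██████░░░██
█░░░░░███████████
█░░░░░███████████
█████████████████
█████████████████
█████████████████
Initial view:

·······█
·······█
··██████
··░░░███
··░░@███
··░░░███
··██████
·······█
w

········
········
··██████
··█░░░██
··░░@░██
··█░░░██
··██████
········

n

········
········
··█████·
··██████
··█░@░██
··░░░░██
··█░░░██
··██████

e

·······█
·······█
·███████
·███████
·█░░@███
·░░░░███
·█░░░███
·███████

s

·······█
·███████
·███████
·█░░░███
·░░░@███
·█░░░███
·███████
·······█

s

·███████
·███████
·█░░░███
·░░░░███
·█░░@███
·███████
··██████
·······█

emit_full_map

██████
██████
█░░░██
░░░░██
█░░@██
██████
·█████

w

··██████
··██████
··█░░░██
··░░░░██
··█░@░██
··██████
··██████
········

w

···█████
···█████
··██░░░█
··░░░░░█
··██@░░█
··██████
··██████
········

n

········
···█████
··██████
··██░░░█
··░░@░░█
··██░░░█
··██████
··██████

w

········
····████
··██████
··███░░░
··░░@░░░
··███░░░
··██████
···█████

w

········
·····███
··██████
··████░░
··░░@░░░
··████░░
··██████
····████

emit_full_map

···██████
█████████
████░░░██
░░@░░░░██
████░░░██
█████████
··███████


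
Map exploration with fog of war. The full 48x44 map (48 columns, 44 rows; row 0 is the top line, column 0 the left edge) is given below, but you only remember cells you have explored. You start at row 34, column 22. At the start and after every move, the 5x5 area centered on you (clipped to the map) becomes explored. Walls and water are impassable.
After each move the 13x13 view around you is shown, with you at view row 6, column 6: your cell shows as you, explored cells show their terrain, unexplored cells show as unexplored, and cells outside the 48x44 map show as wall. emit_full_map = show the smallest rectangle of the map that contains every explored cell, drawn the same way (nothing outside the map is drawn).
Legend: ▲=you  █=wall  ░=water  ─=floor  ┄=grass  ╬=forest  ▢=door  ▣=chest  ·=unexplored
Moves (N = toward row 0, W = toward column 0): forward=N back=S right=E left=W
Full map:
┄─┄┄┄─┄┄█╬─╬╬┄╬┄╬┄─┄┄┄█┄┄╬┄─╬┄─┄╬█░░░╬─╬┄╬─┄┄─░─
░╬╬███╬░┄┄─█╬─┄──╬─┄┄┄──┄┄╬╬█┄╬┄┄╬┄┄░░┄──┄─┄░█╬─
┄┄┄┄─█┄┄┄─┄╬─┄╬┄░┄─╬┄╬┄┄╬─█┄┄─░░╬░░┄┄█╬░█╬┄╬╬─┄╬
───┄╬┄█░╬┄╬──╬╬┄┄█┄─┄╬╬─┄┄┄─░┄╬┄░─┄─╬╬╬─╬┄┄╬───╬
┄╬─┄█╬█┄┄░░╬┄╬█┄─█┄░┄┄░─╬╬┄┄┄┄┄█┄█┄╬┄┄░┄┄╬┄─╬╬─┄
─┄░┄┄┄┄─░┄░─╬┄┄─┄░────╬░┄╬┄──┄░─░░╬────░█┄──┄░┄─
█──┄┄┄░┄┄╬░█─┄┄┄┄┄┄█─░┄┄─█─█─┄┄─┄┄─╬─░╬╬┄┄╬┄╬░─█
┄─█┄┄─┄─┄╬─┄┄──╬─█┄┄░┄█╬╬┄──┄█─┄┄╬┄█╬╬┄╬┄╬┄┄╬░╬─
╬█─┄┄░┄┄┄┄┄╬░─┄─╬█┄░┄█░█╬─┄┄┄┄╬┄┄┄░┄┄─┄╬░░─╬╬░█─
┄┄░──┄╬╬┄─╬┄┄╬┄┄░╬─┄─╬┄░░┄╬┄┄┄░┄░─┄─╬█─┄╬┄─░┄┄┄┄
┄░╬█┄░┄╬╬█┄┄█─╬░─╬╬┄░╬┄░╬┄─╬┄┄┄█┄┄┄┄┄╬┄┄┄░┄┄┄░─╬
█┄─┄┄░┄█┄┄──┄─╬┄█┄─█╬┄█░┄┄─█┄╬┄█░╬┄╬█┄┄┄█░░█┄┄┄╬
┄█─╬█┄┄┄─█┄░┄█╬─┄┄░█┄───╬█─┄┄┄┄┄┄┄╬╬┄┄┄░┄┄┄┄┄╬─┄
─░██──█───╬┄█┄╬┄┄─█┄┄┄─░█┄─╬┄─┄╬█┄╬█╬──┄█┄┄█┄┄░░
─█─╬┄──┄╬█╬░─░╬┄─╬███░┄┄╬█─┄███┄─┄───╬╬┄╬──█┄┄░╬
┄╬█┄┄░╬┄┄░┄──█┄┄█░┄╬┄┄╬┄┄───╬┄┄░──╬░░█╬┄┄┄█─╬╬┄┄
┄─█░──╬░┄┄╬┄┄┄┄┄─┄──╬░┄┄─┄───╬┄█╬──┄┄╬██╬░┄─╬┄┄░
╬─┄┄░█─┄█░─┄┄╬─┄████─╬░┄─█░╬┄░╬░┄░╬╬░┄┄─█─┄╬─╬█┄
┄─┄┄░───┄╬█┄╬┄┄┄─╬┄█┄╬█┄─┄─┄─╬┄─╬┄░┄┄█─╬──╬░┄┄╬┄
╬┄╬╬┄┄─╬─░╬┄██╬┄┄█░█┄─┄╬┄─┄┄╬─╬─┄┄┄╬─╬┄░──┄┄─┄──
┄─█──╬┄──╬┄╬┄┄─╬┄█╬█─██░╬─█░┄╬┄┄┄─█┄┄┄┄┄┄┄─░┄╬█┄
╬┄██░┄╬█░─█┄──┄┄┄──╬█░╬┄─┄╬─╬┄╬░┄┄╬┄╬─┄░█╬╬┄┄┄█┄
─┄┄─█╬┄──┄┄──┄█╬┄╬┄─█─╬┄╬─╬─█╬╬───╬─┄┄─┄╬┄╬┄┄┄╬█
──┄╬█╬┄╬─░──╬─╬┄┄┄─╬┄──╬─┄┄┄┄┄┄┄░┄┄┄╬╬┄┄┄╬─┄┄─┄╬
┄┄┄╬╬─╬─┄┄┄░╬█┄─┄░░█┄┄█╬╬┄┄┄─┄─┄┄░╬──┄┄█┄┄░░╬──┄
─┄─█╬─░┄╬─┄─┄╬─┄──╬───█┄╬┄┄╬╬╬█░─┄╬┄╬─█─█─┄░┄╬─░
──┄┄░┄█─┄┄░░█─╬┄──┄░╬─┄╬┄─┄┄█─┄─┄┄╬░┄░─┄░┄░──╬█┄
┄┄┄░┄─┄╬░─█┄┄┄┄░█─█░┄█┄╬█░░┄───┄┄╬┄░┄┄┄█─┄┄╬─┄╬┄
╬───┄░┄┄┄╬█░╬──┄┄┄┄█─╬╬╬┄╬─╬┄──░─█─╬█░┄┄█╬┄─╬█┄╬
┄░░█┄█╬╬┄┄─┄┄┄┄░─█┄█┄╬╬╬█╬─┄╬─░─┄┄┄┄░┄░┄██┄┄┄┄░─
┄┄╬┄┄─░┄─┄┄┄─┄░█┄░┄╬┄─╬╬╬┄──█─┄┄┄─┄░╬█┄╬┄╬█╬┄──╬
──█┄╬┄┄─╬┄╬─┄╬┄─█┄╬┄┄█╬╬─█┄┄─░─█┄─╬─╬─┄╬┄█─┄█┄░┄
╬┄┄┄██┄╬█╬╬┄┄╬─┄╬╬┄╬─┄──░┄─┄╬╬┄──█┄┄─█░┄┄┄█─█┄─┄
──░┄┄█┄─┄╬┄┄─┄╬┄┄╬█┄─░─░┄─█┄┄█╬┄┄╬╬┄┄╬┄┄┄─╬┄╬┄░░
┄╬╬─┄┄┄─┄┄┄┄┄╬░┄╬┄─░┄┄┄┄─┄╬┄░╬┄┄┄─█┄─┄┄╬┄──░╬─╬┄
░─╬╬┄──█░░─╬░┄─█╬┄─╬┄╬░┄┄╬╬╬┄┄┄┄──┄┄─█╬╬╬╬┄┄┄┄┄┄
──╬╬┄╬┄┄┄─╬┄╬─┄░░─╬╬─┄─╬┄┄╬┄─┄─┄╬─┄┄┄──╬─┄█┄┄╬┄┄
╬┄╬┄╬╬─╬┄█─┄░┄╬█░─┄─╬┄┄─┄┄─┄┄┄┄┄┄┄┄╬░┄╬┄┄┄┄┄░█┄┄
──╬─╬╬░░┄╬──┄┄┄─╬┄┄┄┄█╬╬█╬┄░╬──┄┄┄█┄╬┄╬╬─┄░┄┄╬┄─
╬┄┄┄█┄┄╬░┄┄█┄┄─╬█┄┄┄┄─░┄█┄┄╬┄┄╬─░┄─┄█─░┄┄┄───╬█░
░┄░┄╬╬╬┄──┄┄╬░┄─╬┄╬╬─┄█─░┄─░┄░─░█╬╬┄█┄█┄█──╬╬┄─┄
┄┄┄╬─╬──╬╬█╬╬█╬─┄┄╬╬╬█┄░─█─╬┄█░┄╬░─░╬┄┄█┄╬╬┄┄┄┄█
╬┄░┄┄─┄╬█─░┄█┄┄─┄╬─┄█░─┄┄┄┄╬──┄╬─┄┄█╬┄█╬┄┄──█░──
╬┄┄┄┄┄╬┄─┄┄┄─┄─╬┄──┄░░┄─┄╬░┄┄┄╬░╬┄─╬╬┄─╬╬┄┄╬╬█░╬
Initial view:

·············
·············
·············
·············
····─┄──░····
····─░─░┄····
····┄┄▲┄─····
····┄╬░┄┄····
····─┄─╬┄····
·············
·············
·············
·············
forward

·············
·············
·············
·············
····┄█╬╬─····
····─┄──░····
····─░▲░┄····
····┄┄┄┄─····
····┄╬░┄┄····
····─┄─╬┄····
·············
·············
·············

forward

·············
·············
·············
·············
····┄─╬╬╬····
····┄█╬╬─····
····─┄▲─░····
····─░─░┄····
····┄┄┄┄─····
····┄╬░┄┄····
····─┄─╬┄····
·············
·············

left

·············
·············
·············
·············
····╬┄─╬╬╬···
····┄┄█╬╬─···
····╬─▲──░···
····┄─░─░┄···
····░┄┄┄┄─···
·····┄╬░┄┄···
·····─┄─╬┄···
·············
·············

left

·············
·············
·············
·············
····┄╬┄─╬╬╬··
····╬┄┄█╬╬─··
····┄╬▲┄──░··
····█┄─░─░┄··
····─░┄┄┄┄─··
······┄╬░┄┄··
······─┄─╬┄··
·············
·············

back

·············
·············
·············
····┄╬┄─╬╬╬··
····╬┄┄█╬╬─··
····┄╬─┄──░··
····█┄▲░─░┄··
····─░┄┄┄┄─··
····─╬┄╬░┄┄··
······─┄─╬┄··
·············
·············
·············

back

·············
·············
····┄╬┄─╬╬╬··
····╬┄┄█╬╬─··
····┄╬─┄──░··
····█┄─░─░┄··
····─░▲┄┄┄─··
····─╬┄╬░┄┄··
····╬╬─┄─╬┄··
·············
·············
·············
·············

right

·············
·············
···┄╬┄─╬╬╬···
···╬┄┄█╬╬─···
···┄╬─┄──░···
···█┄─░─░┄···
···─░┄▲┄┄─···
···─╬┄╬░┄┄···
···╬╬─┄─╬┄···
·············
·············
·············
·············

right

·············
·············
··┄╬┄─╬╬╬····
··╬┄┄█╬╬─····
··┄╬─┄──░····
··█┄─░─░┄····
··─░┄┄▲┄─····
··─╬┄╬░┄┄····
··╬╬─┄─╬┄····
·············
·············
·············
·············

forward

·············
·············
·············
··┄╬┄─╬╬╬····
··╬┄┄█╬╬─····
··┄╬─┄──░····
··█┄─░▲░┄····
··─░┄┄┄┄─····
··─╬┄╬░┄┄····
··╬╬─┄─╬┄····
·············
·············
·············

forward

·············
·············
·············
·············
··┄╬┄─╬╬╬····
··╬┄┄█╬╬─····
··┄╬─┄▲─░····
··█┄─░─░┄····
··─░┄┄┄┄─····
··─╬┄╬░┄┄····
··╬╬─┄─╬┄····
·············
·············

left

·············
·············
·············
·············
···┄╬┄─╬╬╬···
···╬┄┄█╬╬─···
···┄╬─▲──░···
···█┄─░─░┄···
···─░┄┄┄┄─···
···─╬┄╬░┄┄···
···╬╬─┄─╬┄···
·············
·············

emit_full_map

┄╬┄─╬╬╬
╬┄┄█╬╬─
┄╬─▲──░
█┄─░─░┄
─░┄┄┄┄─
─╬┄╬░┄┄
╬╬─┄─╬┄

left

·············
·············
·············
·············
····┄╬┄─╬╬╬··
····╬┄┄█╬╬─··
····┄╬▲┄──░··
····█┄─░─░┄··
····─░┄┄┄┄─··
····─╬┄╬░┄┄··
····╬╬─┄─╬┄··
·············
·············

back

·············
·············
·············
····┄╬┄─╬╬╬··
····╬┄┄█╬╬─··
····┄╬─┄──░··
····█┄▲░─░┄··
····─░┄┄┄┄─··
····─╬┄╬░┄┄··
····╬╬─┄─╬┄··
·············
·············
·············

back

·············
·············
····┄╬┄─╬╬╬··
····╬┄┄█╬╬─··
····┄╬─┄──░··
····█┄─░─░┄··
····─░▲┄┄┄─··
····─╬┄╬░┄┄··
····╬╬─┄─╬┄··
·············
·············
·············
·············

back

·············
····┄╬┄─╬╬╬··
····╬┄┄█╬╬─··
····┄╬─┄──░··
····█┄─░─░┄··
····─░┄┄┄┄─··
····─╬▲╬░┄┄··
····╬╬─┄─╬┄··
····┄─╬┄┄····
·············
·············
·············
·············

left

·············
·····┄╬┄─╬╬╬·
·····╬┄┄█╬╬─·
·····┄╬─┄──░·
····╬█┄─░─░┄·
····┄─░┄┄┄┄─·
····┄─▲┄╬░┄┄·
····─╬╬─┄─╬┄·
····─┄─╬┄┄···
·············
·············
·············
·············

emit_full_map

·┄╬┄─╬╬╬
·╬┄┄█╬╬─
·┄╬─┄──░
╬█┄─░─░┄
┄─░┄┄┄┄─
┄─▲┄╬░┄┄
─╬╬─┄─╬┄
─┄─╬┄┄··
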